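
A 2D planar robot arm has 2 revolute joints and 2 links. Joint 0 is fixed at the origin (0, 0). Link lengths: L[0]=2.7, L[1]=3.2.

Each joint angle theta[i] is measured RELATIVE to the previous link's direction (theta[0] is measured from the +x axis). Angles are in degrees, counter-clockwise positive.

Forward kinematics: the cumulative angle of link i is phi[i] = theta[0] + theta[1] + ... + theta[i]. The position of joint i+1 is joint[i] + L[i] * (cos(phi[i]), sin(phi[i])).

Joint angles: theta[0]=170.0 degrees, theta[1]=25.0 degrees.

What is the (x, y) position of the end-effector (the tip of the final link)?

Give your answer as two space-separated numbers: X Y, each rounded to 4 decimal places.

joint[0] = (0.0000, 0.0000)  (base)
link 0: phi[0] = 170 = 170 deg
  cos(170 deg) = -0.9848, sin(170 deg) = 0.1736
  joint[1] = (0.0000, 0.0000) + 2.7 * (-0.9848, 0.1736) = (0.0000 + -2.6590, 0.0000 + 0.4689) = (-2.6590, 0.4689)
link 1: phi[1] = 170 + 25 = 195 deg
  cos(195 deg) = -0.9659, sin(195 deg) = -0.2588
  joint[2] = (-2.6590, 0.4689) + 3.2 * (-0.9659, -0.2588) = (-2.6590 + -3.0910, 0.4689 + -0.8282) = (-5.7499, -0.3594)
End effector: (-5.7499, -0.3594)

Answer: -5.7499 -0.3594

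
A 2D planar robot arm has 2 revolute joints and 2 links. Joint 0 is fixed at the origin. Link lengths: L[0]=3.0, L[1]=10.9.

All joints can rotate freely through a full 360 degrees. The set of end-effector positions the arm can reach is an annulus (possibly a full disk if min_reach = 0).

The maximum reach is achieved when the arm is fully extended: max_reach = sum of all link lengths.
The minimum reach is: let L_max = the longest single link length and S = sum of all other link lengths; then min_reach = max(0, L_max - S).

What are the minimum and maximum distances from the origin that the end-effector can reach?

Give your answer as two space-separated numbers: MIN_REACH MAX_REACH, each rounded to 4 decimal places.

Answer: 7.9000 13.9000

Derivation:
Link lengths: [3.0, 10.9]
max_reach = 3 + 10.9 = 13.9
L_max = max([3.0, 10.9]) = 10.9
S (sum of others) = 13.9 - 10.9 = 3
min_reach = max(0, 10.9 - 3) = max(0, 7.9) = 7.9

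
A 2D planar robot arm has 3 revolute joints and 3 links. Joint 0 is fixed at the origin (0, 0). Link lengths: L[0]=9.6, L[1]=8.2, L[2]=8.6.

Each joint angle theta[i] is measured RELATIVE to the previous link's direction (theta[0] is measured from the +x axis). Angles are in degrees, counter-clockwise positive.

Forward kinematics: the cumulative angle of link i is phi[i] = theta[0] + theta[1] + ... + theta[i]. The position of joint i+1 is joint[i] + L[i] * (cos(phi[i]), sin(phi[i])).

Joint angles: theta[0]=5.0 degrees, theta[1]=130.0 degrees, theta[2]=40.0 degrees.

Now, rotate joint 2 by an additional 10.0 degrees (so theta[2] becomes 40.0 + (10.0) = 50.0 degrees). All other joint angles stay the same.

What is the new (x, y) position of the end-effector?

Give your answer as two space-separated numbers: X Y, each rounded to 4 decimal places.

joint[0] = (0.0000, 0.0000)  (base)
link 0: phi[0] = 5 = 5 deg
  cos(5 deg) = 0.9962, sin(5 deg) = 0.0872
  joint[1] = (0.0000, 0.0000) + 9.6 * (0.9962, 0.0872) = (0.0000 + 9.5635, 0.0000 + 0.8367) = (9.5635, 0.8367)
link 1: phi[1] = 5 + 130 = 135 deg
  cos(135 deg) = -0.7071, sin(135 deg) = 0.7071
  joint[2] = (9.5635, 0.8367) + 8.2 * (-0.7071, 0.7071) = (9.5635 + -5.7983, 0.8367 + 5.7983) = (3.7652, 6.6350)
link 2: phi[2] = 5 + 130 + 50 = 185 deg
  cos(185 deg) = -0.9962, sin(185 deg) = -0.0872
  joint[3] = (3.7652, 6.6350) + 8.6 * (-0.9962, -0.0872) = (3.7652 + -8.5673, 6.6350 + -0.7495) = (-4.8021, 5.8854)
End effector: (-4.8021, 5.8854)

Answer: -4.8021 5.8854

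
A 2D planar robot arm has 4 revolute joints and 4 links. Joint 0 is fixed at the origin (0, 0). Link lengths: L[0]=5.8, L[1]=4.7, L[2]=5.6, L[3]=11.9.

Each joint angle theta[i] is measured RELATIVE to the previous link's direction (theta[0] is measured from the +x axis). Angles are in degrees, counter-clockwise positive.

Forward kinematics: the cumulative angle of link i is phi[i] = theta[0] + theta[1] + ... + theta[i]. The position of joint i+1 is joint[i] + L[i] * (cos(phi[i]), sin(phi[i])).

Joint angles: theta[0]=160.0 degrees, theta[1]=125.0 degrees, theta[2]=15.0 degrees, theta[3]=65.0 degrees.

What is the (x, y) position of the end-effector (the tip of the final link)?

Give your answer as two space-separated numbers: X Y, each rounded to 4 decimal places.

joint[0] = (0.0000, 0.0000)  (base)
link 0: phi[0] = 160 = 160 deg
  cos(160 deg) = -0.9397, sin(160 deg) = 0.3420
  joint[1] = (0.0000, 0.0000) + 5.8 * (-0.9397, 0.3420) = (0.0000 + -5.4502, 0.0000 + 1.9837) = (-5.4502, 1.9837)
link 1: phi[1] = 160 + 125 = 285 deg
  cos(285 deg) = 0.2588, sin(285 deg) = -0.9659
  joint[2] = (-5.4502, 1.9837) + 4.7 * (0.2588, -0.9659) = (-5.4502 + 1.2164, 1.9837 + -4.5399) = (-4.2338, -2.5561)
link 2: phi[2] = 160 + 125 + 15 = 300 deg
  cos(300 deg) = 0.5000, sin(300 deg) = -0.8660
  joint[3] = (-4.2338, -2.5561) + 5.6 * (0.5000, -0.8660) = (-4.2338 + 2.8000, -2.5561 + -4.8497) = (-1.4338, -7.4059)
link 3: phi[3] = 160 + 125 + 15 + 65 = 365 deg
  cos(365 deg) = 0.9962, sin(365 deg) = 0.0872
  joint[4] = (-1.4338, -7.4059) + 11.9 * (0.9962, 0.0872) = (-1.4338 + 11.8547, -7.4059 + 1.0372) = (10.4209, -6.3687)
End effector: (10.4209, -6.3687)

Answer: 10.4209 -6.3687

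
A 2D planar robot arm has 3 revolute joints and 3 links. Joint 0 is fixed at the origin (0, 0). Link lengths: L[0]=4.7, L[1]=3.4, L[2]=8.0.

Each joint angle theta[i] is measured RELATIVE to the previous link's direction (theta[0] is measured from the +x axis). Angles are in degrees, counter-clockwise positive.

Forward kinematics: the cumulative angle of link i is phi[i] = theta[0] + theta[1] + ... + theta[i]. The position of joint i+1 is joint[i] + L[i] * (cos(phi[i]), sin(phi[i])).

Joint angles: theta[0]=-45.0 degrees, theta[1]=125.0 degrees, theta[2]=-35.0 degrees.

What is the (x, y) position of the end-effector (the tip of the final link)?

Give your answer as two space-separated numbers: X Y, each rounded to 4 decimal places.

joint[0] = (0.0000, 0.0000)  (base)
link 0: phi[0] = -45 = -45 deg
  cos(-45 deg) = 0.7071, sin(-45 deg) = -0.7071
  joint[1] = (0.0000, 0.0000) + 4.7 * (0.7071, -0.7071) = (0.0000 + 3.3234, 0.0000 + -3.3234) = (3.3234, -3.3234)
link 1: phi[1] = -45 + 125 = 80 deg
  cos(80 deg) = 0.1736, sin(80 deg) = 0.9848
  joint[2] = (3.3234, -3.3234) + 3.4 * (0.1736, 0.9848) = (3.3234 + 0.5904, -3.3234 + 3.3483) = (3.9138, 0.0249)
link 2: phi[2] = -45 + 125 + -35 = 45 deg
  cos(45 deg) = 0.7071, sin(45 deg) = 0.7071
  joint[3] = (3.9138, 0.0249) + 8 * (0.7071, 0.7071) = (3.9138 + 5.6569, 0.0249 + 5.6569) = (9.5707, 5.6818)
End effector: (9.5707, 5.6818)

Answer: 9.5707 5.6818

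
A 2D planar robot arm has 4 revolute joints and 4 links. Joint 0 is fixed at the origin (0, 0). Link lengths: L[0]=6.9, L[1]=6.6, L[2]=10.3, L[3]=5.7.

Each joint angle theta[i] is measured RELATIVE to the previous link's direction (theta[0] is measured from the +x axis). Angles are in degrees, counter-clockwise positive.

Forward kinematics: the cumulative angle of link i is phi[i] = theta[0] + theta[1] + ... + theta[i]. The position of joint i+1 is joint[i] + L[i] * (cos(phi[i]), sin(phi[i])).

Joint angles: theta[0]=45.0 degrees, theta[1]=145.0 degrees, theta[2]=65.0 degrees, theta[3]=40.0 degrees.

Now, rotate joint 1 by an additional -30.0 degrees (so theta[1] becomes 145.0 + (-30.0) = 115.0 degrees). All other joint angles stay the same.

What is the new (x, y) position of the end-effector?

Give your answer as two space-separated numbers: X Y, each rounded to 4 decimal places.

Answer: -9.1029 -5.8251

Derivation:
joint[0] = (0.0000, 0.0000)  (base)
link 0: phi[0] = 45 = 45 deg
  cos(45 deg) = 0.7071, sin(45 deg) = 0.7071
  joint[1] = (0.0000, 0.0000) + 6.9 * (0.7071, 0.7071) = (0.0000 + 4.8790, 0.0000 + 4.8790) = (4.8790, 4.8790)
link 1: phi[1] = 45 + 115 = 160 deg
  cos(160 deg) = -0.9397, sin(160 deg) = 0.3420
  joint[2] = (4.8790, 4.8790) + 6.6 * (-0.9397, 0.3420) = (4.8790 + -6.2020, 4.8790 + 2.2573) = (-1.3229, 7.1364)
link 2: phi[2] = 45 + 115 + 65 = 225 deg
  cos(225 deg) = -0.7071, sin(225 deg) = -0.7071
  joint[3] = (-1.3229, 7.1364) + 10.3 * (-0.7071, -0.7071) = (-1.3229 + -7.2832, 7.1364 + -7.2832) = (-8.6061, -0.1468)
link 3: phi[3] = 45 + 115 + 65 + 40 = 265 deg
  cos(265 deg) = -0.0872, sin(265 deg) = -0.9962
  joint[4] = (-8.6061, -0.1468) + 5.7 * (-0.0872, -0.9962) = (-8.6061 + -0.4968, -0.1468 + -5.6783) = (-9.1029, -5.8251)
End effector: (-9.1029, -5.8251)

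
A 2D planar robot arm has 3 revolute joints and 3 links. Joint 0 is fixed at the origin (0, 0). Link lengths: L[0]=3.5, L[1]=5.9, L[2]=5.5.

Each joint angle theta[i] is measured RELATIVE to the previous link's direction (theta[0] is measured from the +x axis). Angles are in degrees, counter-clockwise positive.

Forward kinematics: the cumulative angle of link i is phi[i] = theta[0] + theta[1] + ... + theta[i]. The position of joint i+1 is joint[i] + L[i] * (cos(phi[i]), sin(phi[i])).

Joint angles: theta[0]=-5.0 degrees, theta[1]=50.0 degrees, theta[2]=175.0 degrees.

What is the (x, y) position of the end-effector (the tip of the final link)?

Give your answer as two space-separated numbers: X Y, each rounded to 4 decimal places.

joint[0] = (0.0000, 0.0000)  (base)
link 0: phi[0] = -5 = -5 deg
  cos(-5 deg) = 0.9962, sin(-5 deg) = -0.0872
  joint[1] = (0.0000, 0.0000) + 3.5 * (0.9962, -0.0872) = (0.0000 + 3.4867, 0.0000 + -0.3050) = (3.4867, -0.3050)
link 1: phi[1] = -5 + 50 = 45 deg
  cos(45 deg) = 0.7071, sin(45 deg) = 0.7071
  joint[2] = (3.4867, -0.3050) + 5.9 * (0.7071, 0.7071) = (3.4867 + 4.1719, -0.3050 + 4.1719) = (7.6586, 3.8669)
link 2: phi[2] = -5 + 50 + 175 = 220 deg
  cos(220 deg) = -0.7660, sin(220 deg) = -0.6428
  joint[3] = (7.6586, 3.8669) + 5.5 * (-0.7660, -0.6428) = (7.6586 + -4.2132, 3.8669 + -3.5353) = (3.4454, 0.3316)
End effector: (3.4454, 0.3316)

Answer: 3.4454 0.3316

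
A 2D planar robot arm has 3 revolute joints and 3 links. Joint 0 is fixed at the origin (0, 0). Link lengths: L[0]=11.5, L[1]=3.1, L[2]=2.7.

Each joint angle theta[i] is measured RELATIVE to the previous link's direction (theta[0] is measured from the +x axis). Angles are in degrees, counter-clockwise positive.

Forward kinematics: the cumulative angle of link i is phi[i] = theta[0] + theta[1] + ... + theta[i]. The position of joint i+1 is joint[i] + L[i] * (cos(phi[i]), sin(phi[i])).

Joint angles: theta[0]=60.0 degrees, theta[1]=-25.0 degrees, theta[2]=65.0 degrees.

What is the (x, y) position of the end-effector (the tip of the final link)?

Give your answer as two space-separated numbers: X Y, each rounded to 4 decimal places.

joint[0] = (0.0000, 0.0000)  (base)
link 0: phi[0] = 60 = 60 deg
  cos(60 deg) = 0.5000, sin(60 deg) = 0.8660
  joint[1] = (0.0000, 0.0000) + 11.5 * (0.5000, 0.8660) = (0.0000 + 5.7500, 0.0000 + 9.9593) = (5.7500, 9.9593)
link 1: phi[1] = 60 + -25 = 35 deg
  cos(35 deg) = 0.8192, sin(35 deg) = 0.5736
  joint[2] = (5.7500, 9.9593) + 3.1 * (0.8192, 0.5736) = (5.7500 + 2.5394, 9.9593 + 1.7781) = (8.2894, 11.7374)
link 2: phi[2] = 60 + -25 + 65 = 100 deg
  cos(100 deg) = -0.1736, sin(100 deg) = 0.9848
  joint[3] = (8.2894, 11.7374) + 2.7 * (-0.1736, 0.9848) = (8.2894 + -0.4689, 11.7374 + 2.6590) = (7.8205, 14.3964)
End effector: (7.8205, 14.3964)

Answer: 7.8205 14.3964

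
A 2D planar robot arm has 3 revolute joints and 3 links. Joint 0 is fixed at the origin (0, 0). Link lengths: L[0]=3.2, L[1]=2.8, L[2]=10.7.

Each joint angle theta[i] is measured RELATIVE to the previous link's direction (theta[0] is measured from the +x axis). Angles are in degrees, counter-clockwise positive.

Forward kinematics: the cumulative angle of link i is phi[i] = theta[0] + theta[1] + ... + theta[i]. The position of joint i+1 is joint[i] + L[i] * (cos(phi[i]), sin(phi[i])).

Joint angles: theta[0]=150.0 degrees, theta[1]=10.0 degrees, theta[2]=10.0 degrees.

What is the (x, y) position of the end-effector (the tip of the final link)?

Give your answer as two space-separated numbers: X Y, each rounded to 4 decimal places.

joint[0] = (0.0000, 0.0000)  (base)
link 0: phi[0] = 150 = 150 deg
  cos(150 deg) = -0.8660, sin(150 deg) = 0.5000
  joint[1] = (0.0000, 0.0000) + 3.2 * (-0.8660, 0.5000) = (0.0000 + -2.7713, 0.0000 + 1.6000) = (-2.7713, 1.6000)
link 1: phi[1] = 150 + 10 = 160 deg
  cos(160 deg) = -0.9397, sin(160 deg) = 0.3420
  joint[2] = (-2.7713, 1.6000) + 2.8 * (-0.9397, 0.3420) = (-2.7713 + -2.6311, 1.6000 + 0.9577) = (-5.4024, 2.5577)
link 2: phi[2] = 150 + 10 + 10 = 170 deg
  cos(170 deg) = -0.9848, sin(170 deg) = 0.1736
  joint[3] = (-5.4024, 2.5577) + 10.7 * (-0.9848, 0.1736) = (-5.4024 + -10.5374, 2.5577 + 1.8580) = (-15.9399, 4.4157)
End effector: (-15.9399, 4.4157)

Answer: -15.9399 4.4157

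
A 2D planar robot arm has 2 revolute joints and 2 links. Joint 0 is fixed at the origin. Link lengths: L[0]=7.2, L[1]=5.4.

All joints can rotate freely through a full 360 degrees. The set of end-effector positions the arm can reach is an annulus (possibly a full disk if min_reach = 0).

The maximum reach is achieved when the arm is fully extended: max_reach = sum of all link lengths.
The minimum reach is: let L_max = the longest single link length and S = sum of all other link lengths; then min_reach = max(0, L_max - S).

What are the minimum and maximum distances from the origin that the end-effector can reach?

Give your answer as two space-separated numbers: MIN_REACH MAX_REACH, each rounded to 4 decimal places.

Link lengths: [7.2, 5.4]
max_reach = 7.2 + 5.4 = 12.6
L_max = max([7.2, 5.4]) = 7.2
S (sum of others) = 12.6 - 7.2 = 5.4
min_reach = max(0, 7.2 - 5.4) = max(0, 1.8) = 1.8

Answer: 1.8000 12.6000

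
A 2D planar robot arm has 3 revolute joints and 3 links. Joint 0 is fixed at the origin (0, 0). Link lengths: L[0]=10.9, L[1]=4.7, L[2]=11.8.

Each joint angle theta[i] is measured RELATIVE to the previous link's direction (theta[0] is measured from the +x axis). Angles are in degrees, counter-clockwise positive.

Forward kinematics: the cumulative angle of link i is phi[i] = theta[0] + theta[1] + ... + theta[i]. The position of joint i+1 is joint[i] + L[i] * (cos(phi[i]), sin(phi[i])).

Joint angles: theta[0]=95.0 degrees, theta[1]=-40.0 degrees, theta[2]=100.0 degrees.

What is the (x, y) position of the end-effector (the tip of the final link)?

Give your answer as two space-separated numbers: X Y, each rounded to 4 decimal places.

joint[0] = (0.0000, 0.0000)  (base)
link 0: phi[0] = 95 = 95 deg
  cos(95 deg) = -0.0872, sin(95 deg) = 0.9962
  joint[1] = (0.0000, 0.0000) + 10.9 * (-0.0872, 0.9962) = (0.0000 + -0.9500, 0.0000 + 10.8585) = (-0.9500, 10.8585)
link 1: phi[1] = 95 + -40 = 55 deg
  cos(55 deg) = 0.5736, sin(55 deg) = 0.8192
  joint[2] = (-0.9500, 10.8585) + 4.7 * (0.5736, 0.8192) = (-0.9500 + 2.6958, 10.8585 + 3.8500) = (1.7458, 14.7085)
link 2: phi[2] = 95 + -40 + 100 = 155 deg
  cos(155 deg) = -0.9063, sin(155 deg) = 0.4226
  joint[3] = (1.7458, 14.7085) + 11.8 * (-0.9063, 0.4226) = (1.7458 + -10.6944, 14.7085 + 4.9869) = (-8.9486, 19.6954)
End effector: (-8.9486, 19.6954)

Answer: -8.9486 19.6954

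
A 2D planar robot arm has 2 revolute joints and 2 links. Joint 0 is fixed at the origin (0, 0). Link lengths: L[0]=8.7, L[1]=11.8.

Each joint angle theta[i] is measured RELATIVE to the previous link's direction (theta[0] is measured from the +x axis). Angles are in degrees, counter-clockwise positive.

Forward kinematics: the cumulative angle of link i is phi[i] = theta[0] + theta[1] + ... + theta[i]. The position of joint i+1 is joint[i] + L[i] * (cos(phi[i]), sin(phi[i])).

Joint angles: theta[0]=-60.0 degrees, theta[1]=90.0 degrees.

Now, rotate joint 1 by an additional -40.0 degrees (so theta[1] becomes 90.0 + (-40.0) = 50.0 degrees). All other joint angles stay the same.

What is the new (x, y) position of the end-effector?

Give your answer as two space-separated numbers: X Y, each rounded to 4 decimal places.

joint[0] = (0.0000, 0.0000)  (base)
link 0: phi[0] = -60 = -60 deg
  cos(-60 deg) = 0.5000, sin(-60 deg) = -0.8660
  joint[1] = (0.0000, 0.0000) + 8.7 * (0.5000, -0.8660) = (0.0000 + 4.3500, 0.0000 + -7.5344) = (4.3500, -7.5344)
link 1: phi[1] = -60 + 50 = -10 deg
  cos(-10 deg) = 0.9848, sin(-10 deg) = -0.1736
  joint[2] = (4.3500, -7.5344) + 11.8 * (0.9848, -0.1736) = (4.3500 + 11.6207, -7.5344 + -2.0490) = (15.9707, -9.5835)
End effector: (15.9707, -9.5835)

Answer: 15.9707 -9.5835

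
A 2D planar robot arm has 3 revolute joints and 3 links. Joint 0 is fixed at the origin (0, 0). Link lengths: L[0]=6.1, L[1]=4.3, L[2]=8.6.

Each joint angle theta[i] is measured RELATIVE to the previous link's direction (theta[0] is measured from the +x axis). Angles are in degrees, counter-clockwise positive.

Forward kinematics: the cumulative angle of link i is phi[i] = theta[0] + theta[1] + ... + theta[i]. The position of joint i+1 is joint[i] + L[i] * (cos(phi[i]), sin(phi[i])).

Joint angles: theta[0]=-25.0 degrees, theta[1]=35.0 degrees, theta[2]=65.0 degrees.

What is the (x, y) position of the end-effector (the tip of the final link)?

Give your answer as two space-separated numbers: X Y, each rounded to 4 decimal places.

joint[0] = (0.0000, 0.0000)  (base)
link 0: phi[0] = -25 = -25 deg
  cos(-25 deg) = 0.9063, sin(-25 deg) = -0.4226
  joint[1] = (0.0000, 0.0000) + 6.1 * (0.9063, -0.4226) = (0.0000 + 5.5285, 0.0000 + -2.5780) = (5.5285, -2.5780)
link 1: phi[1] = -25 + 35 = 10 deg
  cos(10 deg) = 0.9848, sin(10 deg) = 0.1736
  joint[2] = (5.5285, -2.5780) + 4.3 * (0.9848, 0.1736) = (5.5285 + 4.2347, -2.5780 + 0.7467) = (9.7632, -1.8313)
link 2: phi[2] = -25 + 35 + 65 = 75 deg
  cos(75 deg) = 0.2588, sin(75 deg) = 0.9659
  joint[3] = (9.7632, -1.8313) + 8.6 * (0.2588, 0.9659) = (9.7632 + 2.2258, -1.8313 + 8.3070) = (11.9890, 6.4757)
End effector: (11.9890, 6.4757)

Answer: 11.9890 6.4757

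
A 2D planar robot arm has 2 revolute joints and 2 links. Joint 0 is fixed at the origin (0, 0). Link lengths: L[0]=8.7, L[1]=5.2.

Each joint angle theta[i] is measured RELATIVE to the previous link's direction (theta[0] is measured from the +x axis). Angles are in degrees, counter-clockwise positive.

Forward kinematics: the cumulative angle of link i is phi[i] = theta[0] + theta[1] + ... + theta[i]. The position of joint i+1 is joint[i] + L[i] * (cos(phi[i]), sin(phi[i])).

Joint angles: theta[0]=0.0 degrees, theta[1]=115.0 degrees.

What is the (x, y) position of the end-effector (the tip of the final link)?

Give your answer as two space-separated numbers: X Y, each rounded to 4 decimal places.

Answer: 6.5024 4.7128

Derivation:
joint[0] = (0.0000, 0.0000)  (base)
link 0: phi[0] = 0 = 0 deg
  cos(0 deg) = 1.0000, sin(0 deg) = 0.0000
  joint[1] = (0.0000, 0.0000) + 8.7 * (1.0000, 0.0000) = (0.0000 + 8.7000, 0.0000 + 0.0000) = (8.7000, 0.0000)
link 1: phi[1] = 0 + 115 = 115 deg
  cos(115 deg) = -0.4226, sin(115 deg) = 0.9063
  joint[2] = (8.7000, 0.0000) + 5.2 * (-0.4226, 0.9063) = (8.7000 + -2.1976, 0.0000 + 4.7128) = (6.5024, 4.7128)
End effector: (6.5024, 4.7128)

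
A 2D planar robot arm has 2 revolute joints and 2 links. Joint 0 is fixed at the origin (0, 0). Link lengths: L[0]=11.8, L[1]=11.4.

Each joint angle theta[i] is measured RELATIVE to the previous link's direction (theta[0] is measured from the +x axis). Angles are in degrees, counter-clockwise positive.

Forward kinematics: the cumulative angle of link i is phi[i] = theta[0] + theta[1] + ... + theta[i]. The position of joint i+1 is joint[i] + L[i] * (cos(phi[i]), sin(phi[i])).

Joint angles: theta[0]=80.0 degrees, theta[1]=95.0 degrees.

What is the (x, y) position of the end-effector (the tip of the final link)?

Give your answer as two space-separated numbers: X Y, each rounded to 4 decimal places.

Answer: -9.3076 12.6143

Derivation:
joint[0] = (0.0000, 0.0000)  (base)
link 0: phi[0] = 80 = 80 deg
  cos(80 deg) = 0.1736, sin(80 deg) = 0.9848
  joint[1] = (0.0000, 0.0000) + 11.8 * (0.1736, 0.9848) = (0.0000 + 2.0490, 0.0000 + 11.6207) = (2.0490, 11.6207)
link 1: phi[1] = 80 + 95 = 175 deg
  cos(175 deg) = -0.9962, sin(175 deg) = 0.0872
  joint[2] = (2.0490, 11.6207) + 11.4 * (-0.9962, 0.0872) = (2.0490 + -11.3566, 11.6207 + 0.9936) = (-9.3076, 12.6143)
End effector: (-9.3076, 12.6143)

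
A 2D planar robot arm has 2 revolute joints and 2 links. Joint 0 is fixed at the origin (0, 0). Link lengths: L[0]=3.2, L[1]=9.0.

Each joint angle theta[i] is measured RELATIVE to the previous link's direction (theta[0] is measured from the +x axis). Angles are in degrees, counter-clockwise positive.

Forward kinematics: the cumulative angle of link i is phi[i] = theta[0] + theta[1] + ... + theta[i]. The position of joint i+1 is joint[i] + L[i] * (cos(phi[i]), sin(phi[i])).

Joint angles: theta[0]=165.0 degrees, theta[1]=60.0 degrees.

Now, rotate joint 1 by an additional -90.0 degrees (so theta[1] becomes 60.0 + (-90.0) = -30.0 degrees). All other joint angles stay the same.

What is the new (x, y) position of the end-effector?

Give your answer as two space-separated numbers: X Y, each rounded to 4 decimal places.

joint[0] = (0.0000, 0.0000)  (base)
link 0: phi[0] = 165 = 165 deg
  cos(165 deg) = -0.9659, sin(165 deg) = 0.2588
  joint[1] = (0.0000, 0.0000) + 3.2 * (-0.9659, 0.2588) = (0.0000 + -3.0910, 0.0000 + 0.8282) = (-3.0910, 0.8282)
link 1: phi[1] = 165 + -30 = 135 deg
  cos(135 deg) = -0.7071, sin(135 deg) = 0.7071
  joint[2] = (-3.0910, 0.8282) + 9 * (-0.7071, 0.7071) = (-3.0910 + -6.3640, 0.8282 + 6.3640) = (-9.4549, 7.1922)
End effector: (-9.4549, 7.1922)

Answer: -9.4549 7.1922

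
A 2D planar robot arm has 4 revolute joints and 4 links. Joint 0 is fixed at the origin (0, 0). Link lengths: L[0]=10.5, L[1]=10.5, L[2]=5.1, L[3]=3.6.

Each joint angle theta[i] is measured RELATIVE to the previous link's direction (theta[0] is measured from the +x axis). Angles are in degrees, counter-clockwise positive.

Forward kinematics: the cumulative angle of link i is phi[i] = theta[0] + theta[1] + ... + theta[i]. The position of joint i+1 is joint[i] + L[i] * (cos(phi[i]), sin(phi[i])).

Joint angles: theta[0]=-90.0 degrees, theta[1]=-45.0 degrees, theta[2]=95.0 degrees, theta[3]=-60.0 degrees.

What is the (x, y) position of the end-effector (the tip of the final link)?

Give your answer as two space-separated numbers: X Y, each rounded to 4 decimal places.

Answer: -4.1429 -24.7481

Derivation:
joint[0] = (0.0000, 0.0000)  (base)
link 0: phi[0] = -90 = -90 deg
  cos(-90 deg) = 0.0000, sin(-90 deg) = -1.0000
  joint[1] = (0.0000, 0.0000) + 10.5 * (0.0000, -1.0000) = (0.0000 + 0.0000, 0.0000 + -10.5000) = (0.0000, -10.5000)
link 1: phi[1] = -90 + -45 = -135 deg
  cos(-135 deg) = -0.7071, sin(-135 deg) = -0.7071
  joint[2] = (0.0000, -10.5000) + 10.5 * (-0.7071, -0.7071) = (0.0000 + -7.4246, -10.5000 + -7.4246) = (-7.4246, -17.9246)
link 2: phi[2] = -90 + -45 + 95 = -40 deg
  cos(-40 deg) = 0.7660, sin(-40 deg) = -0.6428
  joint[3] = (-7.4246, -17.9246) + 5.1 * (0.7660, -0.6428) = (-7.4246 + 3.9068, -17.9246 + -3.2782) = (-3.5178, -21.2028)
link 3: phi[3] = -90 + -45 + 95 + -60 = -100 deg
  cos(-100 deg) = -0.1736, sin(-100 deg) = -0.9848
  joint[4] = (-3.5178, -21.2028) + 3.6 * (-0.1736, -0.9848) = (-3.5178 + -0.6251, -21.2028 + -3.5453) = (-4.1429, -24.7481)
End effector: (-4.1429, -24.7481)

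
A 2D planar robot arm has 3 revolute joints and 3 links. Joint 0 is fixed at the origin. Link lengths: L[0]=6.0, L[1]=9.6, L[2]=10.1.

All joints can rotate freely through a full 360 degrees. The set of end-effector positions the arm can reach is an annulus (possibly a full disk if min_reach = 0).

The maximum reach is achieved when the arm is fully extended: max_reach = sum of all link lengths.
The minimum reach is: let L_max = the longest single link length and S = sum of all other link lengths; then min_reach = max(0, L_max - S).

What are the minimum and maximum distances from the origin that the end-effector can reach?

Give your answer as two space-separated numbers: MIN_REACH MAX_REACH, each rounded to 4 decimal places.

Link lengths: [6.0, 9.6, 10.1]
max_reach = 6 + 9.6 + 10.1 = 25.7
L_max = max([6.0, 9.6, 10.1]) = 10.1
S (sum of others) = 25.7 - 10.1 = 15.6
min_reach = max(0, 10.1 - 15.6) = max(0, -5.5) = 0

Answer: 0.0000 25.7000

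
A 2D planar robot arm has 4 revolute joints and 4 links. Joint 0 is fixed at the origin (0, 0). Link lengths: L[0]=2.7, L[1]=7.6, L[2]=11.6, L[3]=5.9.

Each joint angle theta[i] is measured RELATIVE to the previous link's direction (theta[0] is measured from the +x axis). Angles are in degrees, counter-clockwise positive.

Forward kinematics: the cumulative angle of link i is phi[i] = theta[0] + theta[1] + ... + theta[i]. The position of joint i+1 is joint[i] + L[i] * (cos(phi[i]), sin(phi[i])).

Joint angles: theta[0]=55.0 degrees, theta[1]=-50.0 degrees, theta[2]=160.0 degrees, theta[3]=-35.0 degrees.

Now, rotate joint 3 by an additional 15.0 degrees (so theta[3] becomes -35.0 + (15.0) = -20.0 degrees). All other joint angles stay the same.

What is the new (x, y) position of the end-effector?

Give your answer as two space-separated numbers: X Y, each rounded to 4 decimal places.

joint[0] = (0.0000, 0.0000)  (base)
link 0: phi[0] = 55 = 55 deg
  cos(55 deg) = 0.5736, sin(55 deg) = 0.8192
  joint[1] = (0.0000, 0.0000) + 2.7 * (0.5736, 0.8192) = (0.0000 + 1.5487, 0.0000 + 2.2117) = (1.5487, 2.2117)
link 1: phi[1] = 55 + -50 = 5 deg
  cos(5 deg) = 0.9962, sin(5 deg) = 0.0872
  joint[2] = (1.5487, 2.2117) + 7.6 * (0.9962, 0.0872) = (1.5487 + 7.5711, 2.2117 + 0.6624) = (9.1197, 2.8741)
link 2: phi[2] = 55 + -50 + 160 = 165 deg
  cos(165 deg) = -0.9659, sin(165 deg) = 0.2588
  joint[3] = (9.1197, 2.8741) + 11.6 * (-0.9659, 0.2588) = (9.1197 + -11.2047, 2.8741 + 3.0023) = (-2.0850, 5.8764)
link 3: phi[3] = 55 + -50 + 160 + -20 = 145 deg
  cos(145 deg) = -0.8192, sin(145 deg) = 0.5736
  joint[4] = (-2.0850, 5.8764) + 5.9 * (-0.8192, 0.5736) = (-2.0850 + -4.8330, 5.8764 + 3.3841) = (-6.9180, 9.2605)
End effector: (-6.9180, 9.2605)

Answer: -6.9180 9.2605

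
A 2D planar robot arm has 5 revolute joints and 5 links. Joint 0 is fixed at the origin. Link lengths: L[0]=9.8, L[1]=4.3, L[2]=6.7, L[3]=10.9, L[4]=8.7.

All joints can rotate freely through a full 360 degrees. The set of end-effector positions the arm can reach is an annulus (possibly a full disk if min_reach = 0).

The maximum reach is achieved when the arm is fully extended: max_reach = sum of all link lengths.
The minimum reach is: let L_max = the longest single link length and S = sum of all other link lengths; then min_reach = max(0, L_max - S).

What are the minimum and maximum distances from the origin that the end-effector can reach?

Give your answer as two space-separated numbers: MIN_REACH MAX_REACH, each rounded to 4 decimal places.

Answer: 0.0000 40.4000

Derivation:
Link lengths: [9.8, 4.3, 6.7, 10.9, 8.7]
max_reach = 9.8 + 4.3 + 6.7 + 10.9 + 8.7 = 40.4
L_max = max([9.8, 4.3, 6.7, 10.9, 8.7]) = 10.9
S (sum of others) = 40.4 - 10.9 = 29.5
min_reach = max(0, 10.9 - 29.5) = max(0, -18.6) = 0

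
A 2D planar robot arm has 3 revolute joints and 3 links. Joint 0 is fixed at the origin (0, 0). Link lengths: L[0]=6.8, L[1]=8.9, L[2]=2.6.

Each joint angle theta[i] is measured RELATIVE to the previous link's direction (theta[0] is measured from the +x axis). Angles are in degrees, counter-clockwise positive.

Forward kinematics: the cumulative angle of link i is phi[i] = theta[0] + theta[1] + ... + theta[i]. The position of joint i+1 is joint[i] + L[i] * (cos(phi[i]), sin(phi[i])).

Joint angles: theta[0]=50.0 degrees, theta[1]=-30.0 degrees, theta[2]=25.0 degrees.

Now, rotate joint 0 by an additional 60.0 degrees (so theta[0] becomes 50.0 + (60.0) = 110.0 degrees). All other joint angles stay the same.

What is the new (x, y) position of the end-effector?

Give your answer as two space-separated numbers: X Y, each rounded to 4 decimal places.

joint[0] = (0.0000, 0.0000)  (base)
link 0: phi[0] = 110 = 110 deg
  cos(110 deg) = -0.3420, sin(110 deg) = 0.9397
  joint[1] = (0.0000, 0.0000) + 6.8 * (-0.3420, 0.9397) = (0.0000 + -2.3257, 0.0000 + 6.3899) = (-2.3257, 6.3899)
link 1: phi[1] = 110 + -30 = 80 deg
  cos(80 deg) = 0.1736, sin(80 deg) = 0.9848
  joint[2] = (-2.3257, 6.3899) + 8.9 * (0.1736, 0.9848) = (-2.3257 + 1.5455, 6.3899 + 8.7648) = (-0.7803, 15.1547)
link 2: phi[2] = 110 + -30 + 25 = 105 deg
  cos(105 deg) = -0.2588, sin(105 deg) = 0.9659
  joint[3] = (-0.7803, 15.1547) + 2.6 * (-0.2588, 0.9659) = (-0.7803 + -0.6729, 15.1547 + 2.5114) = (-1.4532, 17.6661)
End effector: (-1.4532, 17.6661)

Answer: -1.4532 17.6661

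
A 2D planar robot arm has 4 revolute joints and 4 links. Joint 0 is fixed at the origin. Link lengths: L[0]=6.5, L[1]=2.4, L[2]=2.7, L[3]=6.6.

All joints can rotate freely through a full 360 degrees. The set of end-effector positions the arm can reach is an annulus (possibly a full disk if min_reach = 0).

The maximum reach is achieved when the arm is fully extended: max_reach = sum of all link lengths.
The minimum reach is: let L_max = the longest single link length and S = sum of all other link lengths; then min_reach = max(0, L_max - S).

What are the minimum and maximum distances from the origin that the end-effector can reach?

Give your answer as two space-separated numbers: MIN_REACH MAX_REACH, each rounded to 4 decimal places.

Link lengths: [6.5, 2.4, 2.7, 6.6]
max_reach = 6.5 + 2.4 + 2.7 + 6.6 = 18.2
L_max = max([6.5, 2.4, 2.7, 6.6]) = 6.6
S (sum of others) = 18.2 - 6.6 = 11.6
min_reach = max(0, 6.6 - 11.6) = max(0, -5) = 0

Answer: 0.0000 18.2000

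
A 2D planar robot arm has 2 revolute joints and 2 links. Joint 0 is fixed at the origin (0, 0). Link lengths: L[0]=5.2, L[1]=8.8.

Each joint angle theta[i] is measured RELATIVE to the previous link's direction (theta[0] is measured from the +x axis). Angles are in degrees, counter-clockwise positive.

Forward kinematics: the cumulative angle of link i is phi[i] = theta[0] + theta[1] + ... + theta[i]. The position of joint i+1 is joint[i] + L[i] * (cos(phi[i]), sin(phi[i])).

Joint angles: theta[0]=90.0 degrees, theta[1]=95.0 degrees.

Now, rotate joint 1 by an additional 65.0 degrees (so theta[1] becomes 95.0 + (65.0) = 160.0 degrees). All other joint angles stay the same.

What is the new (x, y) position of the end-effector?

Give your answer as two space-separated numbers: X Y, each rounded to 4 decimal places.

joint[0] = (0.0000, 0.0000)  (base)
link 0: phi[0] = 90 = 90 deg
  cos(90 deg) = 0.0000, sin(90 deg) = 1.0000
  joint[1] = (0.0000, 0.0000) + 5.2 * (0.0000, 1.0000) = (0.0000 + 0.0000, 0.0000 + 5.2000) = (0.0000, 5.2000)
link 1: phi[1] = 90 + 160 = 250 deg
  cos(250 deg) = -0.3420, sin(250 deg) = -0.9397
  joint[2] = (0.0000, 5.2000) + 8.8 * (-0.3420, -0.9397) = (0.0000 + -3.0098, 5.2000 + -8.2693) = (-3.0098, -3.0693)
End effector: (-3.0098, -3.0693)

Answer: -3.0098 -3.0693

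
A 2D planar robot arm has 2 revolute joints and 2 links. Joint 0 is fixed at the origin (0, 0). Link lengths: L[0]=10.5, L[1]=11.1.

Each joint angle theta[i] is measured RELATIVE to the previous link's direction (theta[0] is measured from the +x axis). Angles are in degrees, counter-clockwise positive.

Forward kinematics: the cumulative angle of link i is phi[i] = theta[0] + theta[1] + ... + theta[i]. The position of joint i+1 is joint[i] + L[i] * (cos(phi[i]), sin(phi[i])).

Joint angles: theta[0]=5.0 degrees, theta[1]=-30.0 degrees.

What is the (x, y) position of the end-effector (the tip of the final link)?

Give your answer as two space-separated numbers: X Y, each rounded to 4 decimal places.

joint[0] = (0.0000, 0.0000)  (base)
link 0: phi[0] = 5 = 5 deg
  cos(5 deg) = 0.9962, sin(5 deg) = 0.0872
  joint[1] = (0.0000, 0.0000) + 10.5 * (0.9962, 0.0872) = (0.0000 + 10.4600, 0.0000 + 0.9151) = (10.4600, 0.9151)
link 1: phi[1] = 5 + -30 = -25 deg
  cos(-25 deg) = 0.9063, sin(-25 deg) = -0.4226
  joint[2] = (10.4600, 0.9151) + 11.1 * (0.9063, -0.4226) = (10.4600 + 10.0600, 0.9151 + -4.6911) = (20.5201, -3.7759)
End effector: (20.5201, -3.7759)

Answer: 20.5201 -3.7759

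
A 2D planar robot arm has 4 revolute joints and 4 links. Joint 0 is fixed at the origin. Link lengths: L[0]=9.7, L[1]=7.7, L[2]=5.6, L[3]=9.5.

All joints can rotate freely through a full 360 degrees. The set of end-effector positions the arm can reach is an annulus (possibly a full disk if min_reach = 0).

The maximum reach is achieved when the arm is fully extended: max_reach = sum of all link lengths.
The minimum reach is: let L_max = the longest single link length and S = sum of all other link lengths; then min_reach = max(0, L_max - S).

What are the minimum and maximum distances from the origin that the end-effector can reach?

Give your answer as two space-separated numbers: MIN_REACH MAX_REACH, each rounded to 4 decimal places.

Answer: 0.0000 32.5000

Derivation:
Link lengths: [9.7, 7.7, 5.6, 9.5]
max_reach = 9.7 + 7.7 + 5.6 + 9.5 = 32.5
L_max = max([9.7, 7.7, 5.6, 9.5]) = 9.7
S (sum of others) = 32.5 - 9.7 = 22.8
min_reach = max(0, 9.7 - 22.8) = max(0, -13.1) = 0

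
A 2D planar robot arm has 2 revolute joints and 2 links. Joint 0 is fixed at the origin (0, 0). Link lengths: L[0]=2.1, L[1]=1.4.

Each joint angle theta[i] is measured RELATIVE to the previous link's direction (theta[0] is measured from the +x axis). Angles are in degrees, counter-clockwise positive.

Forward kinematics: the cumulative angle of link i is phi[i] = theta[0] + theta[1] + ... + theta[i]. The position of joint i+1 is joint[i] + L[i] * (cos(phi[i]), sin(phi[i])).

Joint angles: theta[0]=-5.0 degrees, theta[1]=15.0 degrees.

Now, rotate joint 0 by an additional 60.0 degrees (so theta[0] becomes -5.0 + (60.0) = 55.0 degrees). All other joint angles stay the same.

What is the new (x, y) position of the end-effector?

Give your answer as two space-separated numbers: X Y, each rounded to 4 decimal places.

Answer: 1.6833 3.0358

Derivation:
joint[0] = (0.0000, 0.0000)  (base)
link 0: phi[0] = 55 = 55 deg
  cos(55 deg) = 0.5736, sin(55 deg) = 0.8192
  joint[1] = (0.0000, 0.0000) + 2.1 * (0.5736, 0.8192) = (0.0000 + 1.2045, 0.0000 + 1.7202) = (1.2045, 1.7202)
link 1: phi[1] = 55 + 15 = 70 deg
  cos(70 deg) = 0.3420, sin(70 deg) = 0.9397
  joint[2] = (1.2045, 1.7202) + 1.4 * (0.3420, 0.9397) = (1.2045 + 0.4788, 1.7202 + 1.3156) = (1.6833, 3.0358)
End effector: (1.6833, 3.0358)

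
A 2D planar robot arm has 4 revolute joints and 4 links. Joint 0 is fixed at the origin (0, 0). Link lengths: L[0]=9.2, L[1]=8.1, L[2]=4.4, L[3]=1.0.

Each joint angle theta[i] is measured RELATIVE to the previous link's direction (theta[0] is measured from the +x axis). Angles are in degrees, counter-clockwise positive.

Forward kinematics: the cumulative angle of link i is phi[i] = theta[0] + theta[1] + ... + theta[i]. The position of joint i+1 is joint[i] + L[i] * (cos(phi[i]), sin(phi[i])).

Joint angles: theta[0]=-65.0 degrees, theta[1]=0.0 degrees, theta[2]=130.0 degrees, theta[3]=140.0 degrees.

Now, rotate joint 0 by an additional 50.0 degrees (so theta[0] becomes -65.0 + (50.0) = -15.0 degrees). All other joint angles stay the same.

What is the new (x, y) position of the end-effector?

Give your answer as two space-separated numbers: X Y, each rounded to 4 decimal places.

Answer: 14.5922 -1.4557

Derivation:
joint[0] = (0.0000, 0.0000)  (base)
link 0: phi[0] = -15 = -15 deg
  cos(-15 deg) = 0.9659, sin(-15 deg) = -0.2588
  joint[1] = (0.0000, 0.0000) + 9.2 * (0.9659, -0.2588) = (0.0000 + 8.8865, 0.0000 + -2.3811) = (8.8865, -2.3811)
link 1: phi[1] = -15 + 0 = -15 deg
  cos(-15 deg) = 0.9659, sin(-15 deg) = -0.2588
  joint[2] = (8.8865, -2.3811) + 8.1 * (0.9659, -0.2588) = (8.8865 + 7.8240, -2.3811 + -2.0964) = (16.7105, -4.4776)
link 2: phi[2] = -15 + 0 + 130 = 115 deg
  cos(115 deg) = -0.4226, sin(115 deg) = 0.9063
  joint[3] = (16.7105, -4.4776) + 4.4 * (-0.4226, 0.9063) = (16.7105 + -1.8595, -4.4776 + 3.9878) = (14.8510, -0.4898)
link 3: phi[3] = -15 + 0 + 130 + 140 = 255 deg
  cos(255 deg) = -0.2588, sin(255 deg) = -0.9659
  joint[4] = (14.8510, -0.4898) + 1 * (-0.2588, -0.9659) = (14.8510 + -0.2588, -0.4898 + -0.9659) = (14.5922, -1.4557)
End effector: (14.5922, -1.4557)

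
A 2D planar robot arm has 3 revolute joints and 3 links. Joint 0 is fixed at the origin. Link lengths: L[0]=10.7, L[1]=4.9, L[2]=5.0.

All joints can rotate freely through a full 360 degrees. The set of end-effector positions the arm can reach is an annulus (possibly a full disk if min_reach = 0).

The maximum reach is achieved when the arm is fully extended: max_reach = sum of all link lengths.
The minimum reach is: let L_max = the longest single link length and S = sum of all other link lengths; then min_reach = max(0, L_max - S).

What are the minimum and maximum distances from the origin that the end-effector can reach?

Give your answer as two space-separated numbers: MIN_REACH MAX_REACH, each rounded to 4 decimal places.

Answer: 0.8000 20.6000

Derivation:
Link lengths: [10.7, 4.9, 5.0]
max_reach = 10.7 + 4.9 + 5 = 20.6
L_max = max([10.7, 4.9, 5.0]) = 10.7
S (sum of others) = 20.6 - 10.7 = 9.9
min_reach = max(0, 10.7 - 9.9) = max(0, 0.8) = 0.8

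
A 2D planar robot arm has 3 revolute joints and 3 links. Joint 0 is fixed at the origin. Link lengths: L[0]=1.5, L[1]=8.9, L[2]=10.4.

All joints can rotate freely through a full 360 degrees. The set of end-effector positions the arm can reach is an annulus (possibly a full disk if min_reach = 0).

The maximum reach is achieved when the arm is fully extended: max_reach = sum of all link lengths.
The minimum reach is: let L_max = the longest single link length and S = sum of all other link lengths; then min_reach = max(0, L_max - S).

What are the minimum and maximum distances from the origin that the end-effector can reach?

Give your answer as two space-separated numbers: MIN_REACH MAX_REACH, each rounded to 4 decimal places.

Link lengths: [1.5, 8.9, 10.4]
max_reach = 1.5 + 8.9 + 10.4 = 20.8
L_max = max([1.5, 8.9, 10.4]) = 10.4
S (sum of others) = 20.8 - 10.4 = 10.4
min_reach = max(0, 10.4 - 10.4) = max(0, 0) = 0

Answer: 0.0000 20.8000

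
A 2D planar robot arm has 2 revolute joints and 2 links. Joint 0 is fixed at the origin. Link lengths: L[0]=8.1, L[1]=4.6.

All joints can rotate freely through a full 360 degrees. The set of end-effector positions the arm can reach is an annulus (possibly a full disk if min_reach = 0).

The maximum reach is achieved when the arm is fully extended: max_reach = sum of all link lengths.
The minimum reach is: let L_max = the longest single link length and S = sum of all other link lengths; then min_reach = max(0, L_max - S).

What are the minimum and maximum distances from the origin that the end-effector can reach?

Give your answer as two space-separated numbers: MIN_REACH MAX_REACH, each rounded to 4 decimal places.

Link lengths: [8.1, 4.6]
max_reach = 8.1 + 4.6 = 12.7
L_max = max([8.1, 4.6]) = 8.1
S (sum of others) = 12.7 - 8.1 = 4.6
min_reach = max(0, 8.1 - 4.6) = max(0, 3.5) = 3.5

Answer: 3.5000 12.7000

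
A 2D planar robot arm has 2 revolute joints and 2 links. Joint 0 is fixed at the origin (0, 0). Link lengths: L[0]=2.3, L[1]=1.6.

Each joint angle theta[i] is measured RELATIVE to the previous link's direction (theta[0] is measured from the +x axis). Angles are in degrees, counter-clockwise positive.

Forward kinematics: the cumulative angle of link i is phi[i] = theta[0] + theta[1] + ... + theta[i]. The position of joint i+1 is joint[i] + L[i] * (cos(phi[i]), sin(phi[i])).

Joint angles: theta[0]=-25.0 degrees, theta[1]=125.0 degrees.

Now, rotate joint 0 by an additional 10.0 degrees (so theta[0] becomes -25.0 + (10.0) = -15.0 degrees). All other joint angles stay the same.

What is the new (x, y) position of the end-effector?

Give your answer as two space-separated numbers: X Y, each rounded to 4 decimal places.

joint[0] = (0.0000, 0.0000)  (base)
link 0: phi[0] = -15 = -15 deg
  cos(-15 deg) = 0.9659, sin(-15 deg) = -0.2588
  joint[1] = (0.0000, 0.0000) + 2.3 * (0.9659, -0.2588) = (0.0000 + 2.2216, 0.0000 + -0.5953) = (2.2216, -0.5953)
link 1: phi[1] = -15 + 125 = 110 deg
  cos(110 deg) = -0.3420, sin(110 deg) = 0.9397
  joint[2] = (2.2216, -0.5953) + 1.6 * (-0.3420, 0.9397) = (2.2216 + -0.5472, -0.5953 + 1.5035) = (1.6744, 0.9082)
End effector: (1.6744, 0.9082)

Answer: 1.6744 0.9082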